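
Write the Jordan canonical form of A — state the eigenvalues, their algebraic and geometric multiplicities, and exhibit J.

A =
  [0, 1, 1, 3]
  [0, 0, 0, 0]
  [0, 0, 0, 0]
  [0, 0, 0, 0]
J_2(0) ⊕ J_1(0) ⊕ J_1(0)

The characteristic polynomial is
  det(x·I − A) = x^4

Eigenvalues and multiplicities (the geometric multiplicity of λ is n − rank(A − λI), which equals the number of Jordan blocks for λ):
  λ = 0: algebraic multiplicity = 4, geometric multiplicity = 3

Determining the block sizes for each eigenvalue:
  λ = 0: 3 blocks summing to 4 forces exactly one block of size 2 and the rest size 1 → block sizes [2, 1, 1]

Assembling the blocks gives a Jordan form
J =
  [0, 1, 0, 0]
  [0, 0, 0, 0]
  [0, 0, 0, 0]
  [0, 0, 0, 0]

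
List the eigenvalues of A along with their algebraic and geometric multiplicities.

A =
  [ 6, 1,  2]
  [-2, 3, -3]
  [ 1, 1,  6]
λ = 5: alg = 3, geom = 1

Step 1 — factor the characteristic polynomial to read off the algebraic multiplicities:
  χ_A(x) = (x - 5)^3

Step 2 — compute geometric multiplicities via the rank-nullity identity g(λ) = n − rank(A − λI):
  rank(A − (5)·I) = 2, so dim ker(A − (5)·I) = n − 2 = 1

Summary:
  λ = 5: algebraic multiplicity = 3, geometric multiplicity = 1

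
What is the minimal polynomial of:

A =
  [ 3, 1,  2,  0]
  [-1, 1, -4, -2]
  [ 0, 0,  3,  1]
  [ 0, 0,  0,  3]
x^4 - 10*x^3 + 37*x^2 - 60*x + 36

The characteristic polynomial is χ_A(x) = (x - 3)^2*(x - 2)^2, so the eigenvalues are known. The minimal polynomial is
  m_A(x) = Π_λ (x − λ)^{k_λ}
where k_λ is the size of the *largest* Jordan block for λ (equivalently, the smallest k with (A − λI)^k v = 0 for every generalised eigenvector v of λ).

  λ = 2: largest Jordan block has size 2, contributing (x − 2)^2
  λ = 3: largest Jordan block has size 2, contributing (x − 3)^2

So m_A(x) = (x - 3)^2*(x - 2)^2 = x^4 - 10*x^3 + 37*x^2 - 60*x + 36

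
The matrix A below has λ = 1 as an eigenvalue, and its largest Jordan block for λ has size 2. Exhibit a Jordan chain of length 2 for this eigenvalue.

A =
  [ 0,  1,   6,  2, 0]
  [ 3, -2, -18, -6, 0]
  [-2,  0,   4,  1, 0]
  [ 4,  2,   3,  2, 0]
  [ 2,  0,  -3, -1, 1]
A Jordan chain for λ = 1 of length 2:
v_1 = (-1, 3, -2, 4, 2)ᵀ
v_2 = (1, 0, 0, 0, 0)ᵀ

Let N = A − (1)·I. We want v_2 with N^2 v_2 = 0 but N^1 v_2 ≠ 0; then v_{j-1} := N · v_j for j = 2, …, 2.

Pick v_2 = (1, 0, 0, 0, 0)ᵀ.
Then v_1 = N · v_2 = (-1, 3, -2, 4, 2)ᵀ.

Sanity check: (A − (1)·I) v_1 = (0, 0, 0, 0, 0)ᵀ = 0. ✓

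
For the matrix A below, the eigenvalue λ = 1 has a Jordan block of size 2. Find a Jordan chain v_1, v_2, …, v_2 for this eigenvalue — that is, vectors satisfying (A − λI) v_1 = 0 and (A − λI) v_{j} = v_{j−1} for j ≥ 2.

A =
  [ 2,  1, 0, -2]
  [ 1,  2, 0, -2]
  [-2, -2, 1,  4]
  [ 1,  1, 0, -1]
A Jordan chain for λ = 1 of length 2:
v_1 = (1, 1, -2, 1)ᵀ
v_2 = (1, 0, 0, 0)ᵀ

Let N = A − (1)·I. We want v_2 with N^2 v_2 = 0 but N^1 v_2 ≠ 0; then v_{j-1} := N · v_j for j = 2, …, 2.

Pick v_2 = (1, 0, 0, 0)ᵀ.
Then v_1 = N · v_2 = (1, 1, -2, 1)ᵀ.

Sanity check: (A − (1)·I) v_1 = (0, 0, 0, 0)ᵀ = 0. ✓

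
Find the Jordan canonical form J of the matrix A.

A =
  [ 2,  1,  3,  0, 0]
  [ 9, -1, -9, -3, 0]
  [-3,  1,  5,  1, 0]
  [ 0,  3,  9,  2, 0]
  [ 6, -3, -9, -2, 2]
J_2(2) ⊕ J_2(2) ⊕ J_1(2)

The characteristic polynomial is
  det(x·I − A) = x^5 - 10*x^4 + 40*x^3 - 80*x^2 + 80*x - 32 = (x - 2)^5

Eigenvalues and multiplicities (the geometric multiplicity of λ is n − rank(A − λI), which equals the number of Jordan blocks for λ):
  λ = 2: algebraic multiplicity = 5, geometric multiplicity = 3

Determining the block sizes for each eigenvalue:
  λ = 2: with am = 5 and gm = 3, the partition is not yet determined (e.g. several partitions of 5 into 3 parts exist). Let N = A − (2)·I. Computing rank(N^1) = 2, rank(N^2) = 0; the number of blocks of size ≥ j is rank(N^{j−1}) − rank(N^j), giving [3, 2]. So we have 2 block(s) of size 2, 1 block(s) of size 1 → block sizes [2, 2, 1]

Assembling the blocks gives a Jordan form
J =
  [2, 1, 0, 0, 0]
  [0, 2, 0, 0, 0]
  [0, 0, 2, 1, 0]
  [0, 0, 0, 2, 0]
  [0, 0, 0, 0, 2]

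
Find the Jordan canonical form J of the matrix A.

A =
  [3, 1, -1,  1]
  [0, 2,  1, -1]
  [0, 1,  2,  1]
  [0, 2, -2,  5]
J_2(3) ⊕ J_1(3) ⊕ J_1(3)

The characteristic polynomial is
  det(x·I − A) = x^4 - 12*x^3 + 54*x^2 - 108*x + 81 = (x - 3)^4

Eigenvalues and multiplicities (the geometric multiplicity of λ is n − rank(A − λI), which equals the number of Jordan blocks for λ):
  λ = 3: algebraic multiplicity = 4, geometric multiplicity = 3

Determining the block sizes for each eigenvalue:
  λ = 3: 3 blocks summing to 4 forces exactly one block of size 2 and the rest size 1 → block sizes [2, 1, 1]

Assembling the blocks gives a Jordan form
J =
  [3, 1, 0, 0]
  [0, 3, 0, 0]
  [0, 0, 3, 0]
  [0, 0, 0, 3]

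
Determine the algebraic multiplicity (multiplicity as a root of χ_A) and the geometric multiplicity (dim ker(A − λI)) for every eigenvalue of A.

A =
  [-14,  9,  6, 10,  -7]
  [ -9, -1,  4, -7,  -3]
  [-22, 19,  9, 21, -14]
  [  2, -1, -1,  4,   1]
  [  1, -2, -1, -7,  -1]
λ = -3: alg = 3, geom = 1; λ = 3: alg = 2, geom = 1

Step 1 — factor the characteristic polynomial to read off the algebraic multiplicities:
  χ_A(x) = (x - 3)^2*(x + 3)^3

Step 2 — compute geometric multiplicities via the rank-nullity identity g(λ) = n − rank(A − λI):
  rank(A − (-3)·I) = 4, so dim ker(A − (-3)·I) = n − 4 = 1
  rank(A − (3)·I) = 4, so dim ker(A − (3)·I) = n − 4 = 1

Summary:
  λ = -3: algebraic multiplicity = 3, geometric multiplicity = 1
  λ = 3: algebraic multiplicity = 2, geometric multiplicity = 1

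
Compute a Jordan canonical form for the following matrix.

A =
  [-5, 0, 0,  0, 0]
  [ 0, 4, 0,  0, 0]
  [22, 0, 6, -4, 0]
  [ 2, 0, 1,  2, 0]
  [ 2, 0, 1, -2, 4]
J_1(-5) ⊕ J_2(4) ⊕ J_1(4) ⊕ J_1(4)

The characteristic polynomial is
  det(x·I − A) = x^5 - 11*x^4 + 16*x^3 + 224*x^2 - 1024*x + 1280 = (x - 4)^4*(x + 5)

Eigenvalues and multiplicities (the geometric multiplicity of λ is n − rank(A − λI), which equals the number of Jordan blocks for λ):
  λ = -5: algebraic multiplicity = 1, geometric multiplicity = 1
  λ = 4: algebraic multiplicity = 4, geometric multiplicity = 3

Determining the block sizes for each eigenvalue:
  λ = -5: one block (gm = 1), so the single block has size am = 1 → block sizes [1]
  λ = 4: 3 blocks summing to 4 forces exactly one block of size 2 and the rest size 1 → block sizes [2, 1, 1]

Assembling the blocks gives a Jordan form
J =
  [-5, 0, 0, 0, 0]
  [ 0, 4, 1, 0, 0]
  [ 0, 0, 4, 0, 0]
  [ 0, 0, 0, 4, 0]
  [ 0, 0, 0, 0, 4]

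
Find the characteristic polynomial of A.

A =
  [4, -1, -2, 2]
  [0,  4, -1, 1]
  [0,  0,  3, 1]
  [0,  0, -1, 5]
x^4 - 16*x^3 + 96*x^2 - 256*x + 256

Expanding det(x·I − A) (e.g. by cofactor expansion or by noting that A is similar to its Jordan form J, which has the same characteristic polynomial as A) gives
  χ_A(x) = x^4 - 16*x^3 + 96*x^2 - 256*x + 256
which factors as (x - 4)^4. The eigenvalues (with algebraic multiplicities) are λ = 4 with multiplicity 4.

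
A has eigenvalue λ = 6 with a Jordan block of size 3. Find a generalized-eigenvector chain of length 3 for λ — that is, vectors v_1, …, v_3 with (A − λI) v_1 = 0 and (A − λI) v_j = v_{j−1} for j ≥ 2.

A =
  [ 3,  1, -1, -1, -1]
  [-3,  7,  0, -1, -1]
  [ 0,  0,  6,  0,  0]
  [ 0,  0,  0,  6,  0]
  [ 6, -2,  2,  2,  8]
A Jordan chain for λ = 6 of length 3:
v_1 = (1, 1, 0, 0, -2)ᵀ
v_2 = (-1, 0, 0, 0, 2)ᵀ
v_3 = (0, 0, 1, 0, 0)ᵀ

Let N = A − (6)·I. We want v_3 with N^3 v_3 = 0 but N^2 v_3 ≠ 0; then v_{j-1} := N · v_j for j = 3, …, 2.

Pick v_3 = (0, 0, 1, 0, 0)ᵀ.
Then v_2 = N · v_3 = (-1, 0, 0, 0, 2)ᵀ.
Then v_1 = N · v_2 = (1, 1, 0, 0, -2)ᵀ.

Sanity check: (A − (6)·I) v_1 = (0, 0, 0, 0, 0)ᵀ = 0. ✓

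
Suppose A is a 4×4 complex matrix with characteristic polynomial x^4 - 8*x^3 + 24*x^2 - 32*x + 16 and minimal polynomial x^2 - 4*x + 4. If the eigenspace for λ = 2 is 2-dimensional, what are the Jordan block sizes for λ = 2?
Block sizes for λ = 2: [2, 2]

Step 1 — from the characteristic polynomial, algebraic multiplicity of λ = 2 is 4. From dim ker(A − (2)·I) = 2, there are exactly 2 Jordan blocks for λ = 2.
Step 2 — from the minimal polynomial, the factor (x − 2)^2 tells us the largest block for λ = 2 has size 2.
Step 3 — with total size 4, 2 blocks, and largest block 2, the block sizes (in nonincreasing order) are [2, 2].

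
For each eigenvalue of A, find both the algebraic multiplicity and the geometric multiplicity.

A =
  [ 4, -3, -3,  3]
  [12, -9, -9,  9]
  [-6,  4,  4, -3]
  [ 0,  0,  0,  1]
λ = -2: alg = 1, geom = 1; λ = 0: alg = 1, geom = 1; λ = 1: alg = 2, geom = 2

Step 1 — factor the characteristic polynomial to read off the algebraic multiplicities:
  χ_A(x) = x*(x - 1)^2*(x + 2)

Step 2 — compute geometric multiplicities via the rank-nullity identity g(λ) = n − rank(A − λI):
  rank(A − (-2)·I) = 3, so dim ker(A − (-2)·I) = n − 3 = 1
  rank(A − (0)·I) = 3, so dim ker(A − (0)·I) = n − 3 = 1
  rank(A − (1)·I) = 2, so dim ker(A − (1)·I) = n − 2 = 2

Summary:
  λ = -2: algebraic multiplicity = 1, geometric multiplicity = 1
  λ = 0: algebraic multiplicity = 1, geometric multiplicity = 1
  λ = 1: algebraic multiplicity = 2, geometric multiplicity = 2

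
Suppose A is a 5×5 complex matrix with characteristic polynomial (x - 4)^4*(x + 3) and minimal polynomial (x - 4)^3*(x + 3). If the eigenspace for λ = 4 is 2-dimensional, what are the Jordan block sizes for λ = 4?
Block sizes for λ = 4: [3, 1]

Step 1 — from the characteristic polynomial, algebraic multiplicity of λ = 4 is 4. From dim ker(A − (4)·I) = 2, there are exactly 2 Jordan blocks for λ = 4.
Step 2 — from the minimal polynomial, the factor (x − 4)^3 tells us the largest block for λ = 4 has size 3.
Step 3 — with total size 4, 2 blocks, and largest block 3, the block sizes (in nonincreasing order) are [3, 1].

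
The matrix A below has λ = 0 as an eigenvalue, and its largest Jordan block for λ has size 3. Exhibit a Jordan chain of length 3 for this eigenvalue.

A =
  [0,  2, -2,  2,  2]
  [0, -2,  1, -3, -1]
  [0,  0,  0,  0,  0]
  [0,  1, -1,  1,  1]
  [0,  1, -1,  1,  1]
A Jordan chain for λ = 0 of length 3:
v_1 = (-2, 2, 0, -1, -1)ᵀ
v_2 = (-2, 1, 0, -1, -1)ᵀ
v_3 = (0, 0, 1, 0, 0)ᵀ

Let N = A − (0)·I. We want v_3 with N^3 v_3 = 0 but N^2 v_3 ≠ 0; then v_{j-1} := N · v_j for j = 3, …, 2.

Pick v_3 = (0, 0, 1, 0, 0)ᵀ.
Then v_2 = N · v_3 = (-2, 1, 0, -1, -1)ᵀ.
Then v_1 = N · v_2 = (-2, 2, 0, -1, -1)ᵀ.

Sanity check: (A − (0)·I) v_1 = (0, 0, 0, 0, 0)ᵀ = 0. ✓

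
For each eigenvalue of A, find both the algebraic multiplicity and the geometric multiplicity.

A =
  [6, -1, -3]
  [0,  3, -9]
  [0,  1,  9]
λ = 6: alg = 3, geom = 2

Step 1 — factor the characteristic polynomial to read off the algebraic multiplicities:
  χ_A(x) = (x - 6)^3

Step 2 — compute geometric multiplicities via the rank-nullity identity g(λ) = n − rank(A − λI):
  rank(A − (6)·I) = 1, so dim ker(A − (6)·I) = n − 1 = 2

Summary:
  λ = 6: algebraic multiplicity = 3, geometric multiplicity = 2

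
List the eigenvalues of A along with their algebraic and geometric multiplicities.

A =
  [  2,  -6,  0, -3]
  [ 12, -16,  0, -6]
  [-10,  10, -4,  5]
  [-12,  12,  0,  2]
λ = -4: alg = 4, geom = 3

Step 1 — factor the characteristic polynomial to read off the algebraic multiplicities:
  χ_A(x) = (x + 4)^4

Step 2 — compute geometric multiplicities via the rank-nullity identity g(λ) = n − rank(A − λI):
  rank(A − (-4)·I) = 1, so dim ker(A − (-4)·I) = n − 1 = 3

Summary:
  λ = -4: algebraic multiplicity = 4, geometric multiplicity = 3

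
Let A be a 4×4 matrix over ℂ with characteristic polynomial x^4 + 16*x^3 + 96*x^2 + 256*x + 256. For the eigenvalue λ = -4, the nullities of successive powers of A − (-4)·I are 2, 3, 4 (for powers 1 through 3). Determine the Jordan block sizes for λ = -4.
Block sizes for λ = -4: [3, 1]

From the dimensions of kernels of powers, the number of Jordan blocks of size at least j is d_j − d_{j−1} where d_j = dim ker(N^j) (with d_0 = 0). Computing the differences gives [2, 1, 1].
The number of blocks of size exactly k is (#blocks of size ≥ k) − (#blocks of size ≥ k + 1), so the partition is: 1 block(s) of size 1, 1 block(s) of size 3.
In nonincreasing order the block sizes are [3, 1].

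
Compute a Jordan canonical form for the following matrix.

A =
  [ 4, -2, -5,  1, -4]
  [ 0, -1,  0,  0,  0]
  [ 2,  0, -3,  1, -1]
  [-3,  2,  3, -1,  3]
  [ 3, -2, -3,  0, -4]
J_2(-1) ⊕ J_2(-1) ⊕ J_1(-1)

The characteristic polynomial is
  det(x·I − A) = x^5 + 5*x^4 + 10*x^3 + 10*x^2 + 5*x + 1 = (x + 1)^5

Eigenvalues and multiplicities (the geometric multiplicity of λ is n − rank(A − λI), which equals the number of Jordan blocks for λ):
  λ = -1: algebraic multiplicity = 5, geometric multiplicity = 3

Determining the block sizes for each eigenvalue:
  λ = -1: with am = 5 and gm = 3, the partition is not yet determined (e.g. several partitions of 5 into 3 parts exist). Let N = A − (-1)·I. Computing rank(N^1) = 2, rank(N^2) = 0; the number of blocks of size ≥ j is rank(N^{j−1}) − rank(N^j), giving [3, 2]. So we have 2 block(s) of size 2, 1 block(s) of size 1 → block sizes [2, 2, 1]

Assembling the blocks gives a Jordan form
J =
  [-1,  1,  0,  0,  0]
  [ 0, -1,  0,  0,  0]
  [ 0,  0, -1,  1,  0]
  [ 0,  0,  0, -1,  0]
  [ 0,  0,  0,  0, -1]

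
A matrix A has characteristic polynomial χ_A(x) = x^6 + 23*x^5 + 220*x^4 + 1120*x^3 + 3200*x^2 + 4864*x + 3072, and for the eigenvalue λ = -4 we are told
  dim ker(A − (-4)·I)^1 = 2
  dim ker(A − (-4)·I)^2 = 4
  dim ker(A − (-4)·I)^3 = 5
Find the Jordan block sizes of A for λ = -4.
Block sizes for λ = -4: [3, 2]

From the dimensions of kernels of powers, the number of Jordan blocks of size at least j is d_j − d_{j−1} where d_j = dim ker(N^j) (with d_0 = 0). Computing the differences gives [2, 2, 1].
The number of blocks of size exactly k is (#blocks of size ≥ k) − (#blocks of size ≥ k + 1), so the partition is: 1 block(s) of size 2, 1 block(s) of size 3.
In nonincreasing order the block sizes are [3, 2].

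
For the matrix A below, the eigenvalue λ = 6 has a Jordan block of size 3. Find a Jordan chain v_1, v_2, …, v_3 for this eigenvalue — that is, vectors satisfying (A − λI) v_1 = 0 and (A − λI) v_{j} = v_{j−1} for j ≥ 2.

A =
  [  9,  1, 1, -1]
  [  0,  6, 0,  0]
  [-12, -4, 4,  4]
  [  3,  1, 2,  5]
A Jordan chain for λ = 6 of length 3:
v_1 = (-6, 0, 0, -18)ᵀ
v_2 = (3, 0, -12, 3)ᵀ
v_3 = (1, 0, 0, 0)ᵀ

Let N = A − (6)·I. We want v_3 with N^3 v_3 = 0 but N^2 v_3 ≠ 0; then v_{j-1} := N · v_j for j = 3, …, 2.

Pick v_3 = (1, 0, 0, 0)ᵀ.
Then v_2 = N · v_3 = (3, 0, -12, 3)ᵀ.
Then v_1 = N · v_2 = (-6, 0, 0, -18)ᵀ.

Sanity check: (A − (6)·I) v_1 = (0, 0, 0, 0)ᵀ = 0. ✓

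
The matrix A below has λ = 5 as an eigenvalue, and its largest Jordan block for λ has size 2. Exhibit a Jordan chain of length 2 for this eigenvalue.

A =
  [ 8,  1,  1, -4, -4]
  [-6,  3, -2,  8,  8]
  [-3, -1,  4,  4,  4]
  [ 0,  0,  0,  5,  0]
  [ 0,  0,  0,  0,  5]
A Jordan chain for λ = 5 of length 2:
v_1 = (3, -6, -3, 0, 0)ᵀ
v_2 = (1, 0, 0, 0, 0)ᵀ

Let N = A − (5)·I. We want v_2 with N^2 v_2 = 0 but N^1 v_2 ≠ 0; then v_{j-1} := N · v_j for j = 2, …, 2.

Pick v_2 = (1, 0, 0, 0, 0)ᵀ.
Then v_1 = N · v_2 = (3, -6, -3, 0, 0)ᵀ.

Sanity check: (A − (5)·I) v_1 = (0, 0, 0, 0, 0)ᵀ = 0. ✓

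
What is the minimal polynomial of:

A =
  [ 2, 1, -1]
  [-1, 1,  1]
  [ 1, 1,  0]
x^3 - 3*x^2 + 3*x - 1

The characteristic polynomial is χ_A(x) = (x - 1)^3, so the eigenvalues are known. The minimal polynomial is
  m_A(x) = Π_λ (x − λ)^{k_λ}
where k_λ is the size of the *largest* Jordan block for λ (equivalently, the smallest k with (A − λI)^k v = 0 for every generalised eigenvector v of λ).

  λ = 1: largest Jordan block has size 3, contributing (x − 1)^3

So m_A(x) = (x - 1)^3 = x^3 - 3*x^2 + 3*x - 1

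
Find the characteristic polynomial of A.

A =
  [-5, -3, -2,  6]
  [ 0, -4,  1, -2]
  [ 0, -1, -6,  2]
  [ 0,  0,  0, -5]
x^4 + 20*x^3 + 150*x^2 + 500*x + 625

Expanding det(x·I − A) (e.g. by cofactor expansion or by noting that A is similar to its Jordan form J, which has the same characteristic polynomial as A) gives
  χ_A(x) = x^4 + 20*x^3 + 150*x^2 + 500*x + 625
which factors as (x + 5)^4. The eigenvalues (with algebraic multiplicities) are λ = -5 with multiplicity 4.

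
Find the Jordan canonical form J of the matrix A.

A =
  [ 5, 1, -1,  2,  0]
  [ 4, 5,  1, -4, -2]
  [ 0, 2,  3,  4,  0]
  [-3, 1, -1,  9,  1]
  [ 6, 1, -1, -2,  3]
J_3(5) ⊕ J_2(5)

The characteristic polynomial is
  det(x·I − A) = x^5 - 25*x^4 + 250*x^3 - 1250*x^2 + 3125*x - 3125 = (x - 5)^5

Eigenvalues and multiplicities (the geometric multiplicity of λ is n − rank(A − λI), which equals the number of Jordan blocks for λ):
  λ = 5: algebraic multiplicity = 5, geometric multiplicity = 2

Determining the block sizes for each eigenvalue:
  λ = 5: with am = 5 and gm = 2, the partition is not yet determined (e.g. several partitions of 5 into 2 parts exist). Let N = A − (5)·I. Computing rank(N^1) = 3, rank(N^2) = 1, rank(N^3) = 0; the number of blocks of size ≥ j is rank(N^{j−1}) − rank(N^j), giving [2, 2, 1]. So we have 1 block(s) of size 3, 1 block(s) of size 2 → block sizes [3, 2]

Assembling the blocks gives a Jordan form
J =
  [5, 1, 0, 0, 0]
  [0, 5, 1, 0, 0]
  [0, 0, 5, 0, 0]
  [0, 0, 0, 5, 1]
  [0, 0, 0, 0, 5]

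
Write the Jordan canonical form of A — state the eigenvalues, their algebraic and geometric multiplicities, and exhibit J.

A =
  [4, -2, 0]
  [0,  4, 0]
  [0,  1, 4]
J_2(4) ⊕ J_1(4)

The characteristic polynomial is
  det(x·I − A) = x^3 - 12*x^2 + 48*x - 64 = (x - 4)^3

Eigenvalues and multiplicities (the geometric multiplicity of λ is n − rank(A − λI), which equals the number of Jordan blocks for λ):
  λ = 4: algebraic multiplicity = 3, geometric multiplicity = 2

Determining the block sizes for each eigenvalue:
  λ = 4: 2 blocks summing to 3 forces exactly one block of size 2 and the rest size 1 → block sizes [2, 1]

Assembling the blocks gives a Jordan form
J =
  [4, 1, 0]
  [0, 4, 0]
  [0, 0, 4]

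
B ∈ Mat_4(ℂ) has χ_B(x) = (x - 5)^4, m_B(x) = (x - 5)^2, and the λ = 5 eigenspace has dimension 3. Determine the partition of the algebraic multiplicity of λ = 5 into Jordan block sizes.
Block sizes for λ = 5: [2, 1, 1]

Step 1 — from the characteristic polynomial, algebraic multiplicity of λ = 5 is 4. From dim ker(B − (5)·I) = 3, there are exactly 3 Jordan blocks for λ = 5.
Step 2 — from the minimal polynomial, the factor (x − 5)^2 tells us the largest block for λ = 5 has size 2.
Step 3 — with total size 4, 3 blocks, and largest block 2, the block sizes (in nonincreasing order) are [2, 1, 1].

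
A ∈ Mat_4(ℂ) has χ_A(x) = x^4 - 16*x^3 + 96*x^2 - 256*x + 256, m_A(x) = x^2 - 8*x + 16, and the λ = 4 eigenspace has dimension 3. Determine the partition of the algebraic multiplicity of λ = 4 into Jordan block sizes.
Block sizes for λ = 4: [2, 1, 1]

Step 1 — from the characteristic polynomial, algebraic multiplicity of λ = 4 is 4. From dim ker(A − (4)·I) = 3, there are exactly 3 Jordan blocks for λ = 4.
Step 2 — from the minimal polynomial, the factor (x − 4)^2 tells us the largest block for λ = 4 has size 2.
Step 3 — with total size 4, 3 blocks, and largest block 2, the block sizes (in nonincreasing order) are [2, 1, 1].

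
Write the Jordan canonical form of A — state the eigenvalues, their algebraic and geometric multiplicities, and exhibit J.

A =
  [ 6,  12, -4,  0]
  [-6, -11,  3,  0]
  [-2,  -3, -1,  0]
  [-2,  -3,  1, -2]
J_2(-2) ⊕ J_1(-2) ⊕ J_1(-2)

The characteristic polynomial is
  det(x·I − A) = x^4 + 8*x^3 + 24*x^2 + 32*x + 16 = (x + 2)^4

Eigenvalues and multiplicities (the geometric multiplicity of λ is n − rank(A − λI), which equals the number of Jordan blocks for λ):
  λ = -2: algebraic multiplicity = 4, geometric multiplicity = 3

Determining the block sizes for each eigenvalue:
  λ = -2: 3 blocks summing to 4 forces exactly one block of size 2 and the rest size 1 → block sizes [2, 1, 1]

Assembling the blocks gives a Jordan form
J =
  [-2,  1,  0,  0]
  [ 0, -2,  0,  0]
  [ 0,  0, -2,  0]
  [ 0,  0,  0, -2]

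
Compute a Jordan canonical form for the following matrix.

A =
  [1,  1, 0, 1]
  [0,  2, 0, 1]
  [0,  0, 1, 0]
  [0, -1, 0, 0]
J_2(1) ⊕ J_1(1) ⊕ J_1(1)

The characteristic polynomial is
  det(x·I − A) = x^4 - 4*x^3 + 6*x^2 - 4*x + 1 = (x - 1)^4

Eigenvalues and multiplicities (the geometric multiplicity of λ is n − rank(A − λI), which equals the number of Jordan blocks for λ):
  λ = 1: algebraic multiplicity = 4, geometric multiplicity = 3

Determining the block sizes for each eigenvalue:
  λ = 1: 3 blocks summing to 4 forces exactly one block of size 2 and the rest size 1 → block sizes [2, 1, 1]

Assembling the blocks gives a Jordan form
J =
  [1, 1, 0, 0]
  [0, 1, 0, 0]
  [0, 0, 1, 0]
  [0, 0, 0, 1]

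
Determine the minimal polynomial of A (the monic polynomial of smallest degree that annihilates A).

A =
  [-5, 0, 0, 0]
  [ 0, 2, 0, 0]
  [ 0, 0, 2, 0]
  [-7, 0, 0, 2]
x^2 + 3*x - 10

The characteristic polynomial is χ_A(x) = (x - 2)^3*(x + 5), so the eigenvalues are known. The minimal polynomial is
  m_A(x) = Π_λ (x − λ)^{k_λ}
where k_λ is the size of the *largest* Jordan block for λ (equivalently, the smallest k with (A − λI)^k v = 0 for every generalised eigenvector v of λ).

  λ = -5: largest Jordan block has size 1, contributing (x + 5)
  λ = 2: largest Jordan block has size 1, contributing (x − 2)

So m_A(x) = (x - 2)*(x + 5) = x^2 + 3*x - 10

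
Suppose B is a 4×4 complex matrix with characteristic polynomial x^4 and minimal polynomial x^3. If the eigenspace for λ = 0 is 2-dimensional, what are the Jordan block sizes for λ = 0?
Block sizes for λ = 0: [3, 1]

Step 1 — from the characteristic polynomial, algebraic multiplicity of λ = 0 is 4. From dim ker(B − (0)·I) = 2, there are exactly 2 Jordan blocks for λ = 0.
Step 2 — from the minimal polynomial, the factor (x − 0)^3 tells us the largest block for λ = 0 has size 3.
Step 3 — with total size 4, 2 blocks, and largest block 3, the block sizes (in nonincreasing order) are [3, 1].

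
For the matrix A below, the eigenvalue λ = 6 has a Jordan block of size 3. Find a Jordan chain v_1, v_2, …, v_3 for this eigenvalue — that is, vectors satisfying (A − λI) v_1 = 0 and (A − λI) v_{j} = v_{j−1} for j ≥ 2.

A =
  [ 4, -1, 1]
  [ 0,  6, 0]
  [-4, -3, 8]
A Jordan chain for λ = 6 of length 3:
v_1 = (-1, 0, -2)ᵀ
v_2 = (-1, 0, -3)ᵀ
v_3 = (0, 1, 0)ᵀ

Let N = A − (6)·I. We want v_3 with N^3 v_3 = 0 but N^2 v_3 ≠ 0; then v_{j-1} := N · v_j for j = 3, …, 2.

Pick v_3 = (0, 1, 0)ᵀ.
Then v_2 = N · v_3 = (-1, 0, -3)ᵀ.
Then v_1 = N · v_2 = (-1, 0, -2)ᵀ.

Sanity check: (A − (6)·I) v_1 = (0, 0, 0)ᵀ = 0. ✓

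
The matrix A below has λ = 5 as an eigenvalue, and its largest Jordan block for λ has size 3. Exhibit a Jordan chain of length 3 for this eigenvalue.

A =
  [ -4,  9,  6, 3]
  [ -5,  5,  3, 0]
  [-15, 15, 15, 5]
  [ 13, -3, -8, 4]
A Jordan chain for λ = 5 of length 3:
v_1 = (-15, 0, -25, 5)ᵀ
v_2 = (-9, -5, -15, 13)ᵀ
v_3 = (1, 0, 0, 0)ᵀ

Let N = A − (5)·I. We want v_3 with N^3 v_3 = 0 but N^2 v_3 ≠ 0; then v_{j-1} := N · v_j for j = 3, …, 2.

Pick v_3 = (1, 0, 0, 0)ᵀ.
Then v_2 = N · v_3 = (-9, -5, -15, 13)ᵀ.
Then v_1 = N · v_2 = (-15, 0, -25, 5)ᵀ.

Sanity check: (A − (5)·I) v_1 = (0, 0, 0, 0)ᵀ = 0. ✓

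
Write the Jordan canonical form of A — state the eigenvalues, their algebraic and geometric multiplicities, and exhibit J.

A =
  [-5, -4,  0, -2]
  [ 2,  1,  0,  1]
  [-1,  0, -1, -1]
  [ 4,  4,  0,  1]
J_2(-1) ⊕ J_2(-1)

The characteristic polynomial is
  det(x·I − A) = x^4 + 4*x^3 + 6*x^2 + 4*x + 1 = (x + 1)^4

Eigenvalues and multiplicities (the geometric multiplicity of λ is n − rank(A − λI), which equals the number of Jordan blocks for λ):
  λ = -1: algebraic multiplicity = 4, geometric multiplicity = 2

Determining the block sizes for each eigenvalue:
  λ = -1: with am = 4 and gm = 2, the partition is not yet determined (e.g. several partitions of 4 into 2 parts exist). Let N = A − (-1)·I. Computing rank(N^1) = 2, rank(N^2) = 0; the number of blocks of size ≥ j is rank(N^{j−1}) − rank(N^j), giving [2, 2]. So we have 2 block(s) of size 2 → block sizes [2, 2]

Assembling the blocks gives a Jordan form
J =
  [-1,  1,  0,  0]
  [ 0, -1,  0,  0]
  [ 0,  0, -1,  1]
  [ 0,  0,  0, -1]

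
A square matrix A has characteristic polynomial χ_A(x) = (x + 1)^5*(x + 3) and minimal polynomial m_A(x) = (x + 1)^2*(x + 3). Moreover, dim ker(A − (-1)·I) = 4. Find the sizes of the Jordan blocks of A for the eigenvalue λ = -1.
Block sizes for λ = -1: [2, 1, 1, 1]

Step 1 — from the characteristic polynomial, algebraic multiplicity of λ = -1 is 5. From dim ker(A − (-1)·I) = 4, there are exactly 4 Jordan blocks for λ = -1.
Step 2 — from the minimal polynomial, the factor (x + 1)^2 tells us the largest block for λ = -1 has size 2.
Step 3 — with total size 5, 4 blocks, and largest block 2, the block sizes (in nonincreasing order) are [2, 1, 1, 1].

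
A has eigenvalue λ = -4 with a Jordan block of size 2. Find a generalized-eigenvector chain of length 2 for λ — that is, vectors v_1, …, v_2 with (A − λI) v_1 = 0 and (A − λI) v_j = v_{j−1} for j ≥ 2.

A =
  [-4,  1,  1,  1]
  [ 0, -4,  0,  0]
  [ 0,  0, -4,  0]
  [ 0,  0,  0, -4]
A Jordan chain for λ = -4 of length 2:
v_1 = (1, 0, 0, 0)ᵀ
v_2 = (0, 1, 0, 0)ᵀ

Let N = A − (-4)·I. We want v_2 with N^2 v_2 = 0 but N^1 v_2 ≠ 0; then v_{j-1} := N · v_j for j = 2, …, 2.

Pick v_2 = (0, 1, 0, 0)ᵀ.
Then v_1 = N · v_2 = (1, 0, 0, 0)ᵀ.

Sanity check: (A − (-4)·I) v_1 = (0, 0, 0, 0)ᵀ = 0. ✓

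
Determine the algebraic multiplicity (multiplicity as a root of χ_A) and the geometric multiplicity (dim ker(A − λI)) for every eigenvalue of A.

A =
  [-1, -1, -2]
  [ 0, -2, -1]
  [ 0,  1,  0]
λ = -1: alg = 3, geom = 1

Step 1 — factor the characteristic polynomial to read off the algebraic multiplicities:
  χ_A(x) = (x + 1)^3

Step 2 — compute geometric multiplicities via the rank-nullity identity g(λ) = n − rank(A − λI):
  rank(A − (-1)·I) = 2, so dim ker(A − (-1)·I) = n − 2 = 1

Summary:
  λ = -1: algebraic multiplicity = 3, geometric multiplicity = 1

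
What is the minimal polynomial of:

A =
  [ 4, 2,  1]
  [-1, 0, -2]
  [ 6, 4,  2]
x^3 - 6*x^2 + 12*x - 8

The characteristic polynomial is χ_A(x) = (x - 2)^3, so the eigenvalues are known. The minimal polynomial is
  m_A(x) = Π_λ (x − λ)^{k_λ}
where k_λ is the size of the *largest* Jordan block for λ (equivalently, the smallest k with (A − λI)^k v = 0 for every generalised eigenvector v of λ).

  λ = 2: largest Jordan block has size 3, contributing (x − 2)^3

So m_A(x) = (x - 2)^3 = x^3 - 6*x^2 + 12*x - 8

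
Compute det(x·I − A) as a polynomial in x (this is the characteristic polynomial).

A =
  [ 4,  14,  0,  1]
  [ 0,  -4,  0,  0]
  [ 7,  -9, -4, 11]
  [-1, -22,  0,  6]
x^4 - 2*x^3 - 39*x^2 + 40*x + 400

Expanding det(x·I − A) (e.g. by cofactor expansion or by noting that A is similar to its Jordan form J, which has the same characteristic polynomial as A) gives
  χ_A(x) = x^4 - 2*x^3 - 39*x^2 + 40*x + 400
which factors as (x - 5)^2*(x + 4)^2. The eigenvalues (with algebraic multiplicities) are λ = -4 with multiplicity 2, λ = 5 with multiplicity 2.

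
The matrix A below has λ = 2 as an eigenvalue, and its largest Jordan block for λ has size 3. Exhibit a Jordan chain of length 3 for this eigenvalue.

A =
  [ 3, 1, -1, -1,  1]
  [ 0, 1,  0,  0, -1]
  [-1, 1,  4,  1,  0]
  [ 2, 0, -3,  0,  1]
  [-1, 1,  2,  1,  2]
A Jordan chain for λ = 2 of length 3:
v_1 = (-1, 1, -1, 0, -1)ᵀ
v_2 = (1, 0, -1, 2, -1)ᵀ
v_3 = (1, 0, 0, 0, 0)ᵀ

Let N = A − (2)·I. We want v_3 with N^3 v_3 = 0 but N^2 v_3 ≠ 0; then v_{j-1} := N · v_j for j = 3, …, 2.

Pick v_3 = (1, 0, 0, 0, 0)ᵀ.
Then v_2 = N · v_3 = (1, 0, -1, 2, -1)ᵀ.
Then v_1 = N · v_2 = (-1, 1, -1, 0, -1)ᵀ.

Sanity check: (A − (2)·I) v_1 = (0, 0, 0, 0, 0)ᵀ = 0. ✓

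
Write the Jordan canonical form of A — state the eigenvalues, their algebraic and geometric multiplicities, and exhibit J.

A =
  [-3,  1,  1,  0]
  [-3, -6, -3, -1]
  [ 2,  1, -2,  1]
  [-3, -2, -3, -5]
J_2(-4) ⊕ J_2(-4)

The characteristic polynomial is
  det(x·I − A) = x^4 + 16*x^3 + 96*x^2 + 256*x + 256 = (x + 4)^4

Eigenvalues and multiplicities (the geometric multiplicity of λ is n − rank(A − λI), which equals the number of Jordan blocks for λ):
  λ = -4: algebraic multiplicity = 4, geometric multiplicity = 2

Determining the block sizes for each eigenvalue:
  λ = -4: with am = 4 and gm = 2, the partition is not yet determined (e.g. several partitions of 4 into 2 parts exist). Let N = A − (-4)·I. Computing rank(N^1) = 2, rank(N^2) = 0; the number of blocks of size ≥ j is rank(N^{j−1}) − rank(N^j), giving [2, 2]. So we have 2 block(s) of size 2 → block sizes [2, 2]

Assembling the blocks gives a Jordan form
J =
  [-4,  1,  0,  0]
  [ 0, -4,  0,  0]
  [ 0,  0, -4,  1]
  [ 0,  0,  0, -4]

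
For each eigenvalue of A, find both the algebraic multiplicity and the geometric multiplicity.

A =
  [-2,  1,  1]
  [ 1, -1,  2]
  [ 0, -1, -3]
λ = -2: alg = 3, geom = 1

Step 1 — factor the characteristic polynomial to read off the algebraic multiplicities:
  χ_A(x) = (x + 2)^3

Step 2 — compute geometric multiplicities via the rank-nullity identity g(λ) = n − rank(A − λI):
  rank(A − (-2)·I) = 2, so dim ker(A − (-2)·I) = n − 2 = 1

Summary:
  λ = -2: algebraic multiplicity = 3, geometric multiplicity = 1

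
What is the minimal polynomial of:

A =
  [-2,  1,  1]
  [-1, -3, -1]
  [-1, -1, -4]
x^3 + 9*x^2 + 27*x + 27

The characteristic polynomial is χ_A(x) = (x + 3)^3, so the eigenvalues are known. The minimal polynomial is
  m_A(x) = Π_λ (x − λ)^{k_λ}
where k_λ is the size of the *largest* Jordan block for λ (equivalently, the smallest k with (A − λI)^k v = 0 for every generalised eigenvector v of λ).

  λ = -3: largest Jordan block has size 3, contributing (x + 3)^3

So m_A(x) = (x + 3)^3 = x^3 + 9*x^2 + 27*x + 27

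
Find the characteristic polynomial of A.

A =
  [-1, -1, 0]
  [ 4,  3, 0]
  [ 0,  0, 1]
x^3 - 3*x^2 + 3*x - 1

Expanding det(x·I − A) (e.g. by cofactor expansion or by noting that A is similar to its Jordan form J, which has the same characteristic polynomial as A) gives
  χ_A(x) = x^3 - 3*x^2 + 3*x - 1
which factors as (x - 1)^3. The eigenvalues (with algebraic multiplicities) are λ = 1 with multiplicity 3.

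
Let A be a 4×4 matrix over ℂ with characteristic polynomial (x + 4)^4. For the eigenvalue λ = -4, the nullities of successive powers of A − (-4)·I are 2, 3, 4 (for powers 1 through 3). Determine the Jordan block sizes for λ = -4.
Block sizes for λ = -4: [3, 1]

From the dimensions of kernels of powers, the number of Jordan blocks of size at least j is d_j − d_{j−1} where d_j = dim ker(N^j) (with d_0 = 0). Computing the differences gives [2, 1, 1].
The number of blocks of size exactly k is (#blocks of size ≥ k) − (#blocks of size ≥ k + 1), so the partition is: 1 block(s) of size 1, 1 block(s) of size 3.
In nonincreasing order the block sizes are [3, 1].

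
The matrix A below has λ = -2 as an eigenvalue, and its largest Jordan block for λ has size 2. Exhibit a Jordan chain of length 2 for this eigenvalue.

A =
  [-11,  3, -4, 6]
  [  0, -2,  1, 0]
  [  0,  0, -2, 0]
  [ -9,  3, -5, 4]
A Jordan chain for λ = -2 of length 2:
v_1 = (3, -3, 0, 6)ᵀ
v_2 = (1, 0, -3, 0)ᵀ

Let N = A − (-2)·I. We want v_2 with N^2 v_2 = 0 but N^1 v_2 ≠ 0; then v_{j-1} := N · v_j for j = 2, …, 2.

Pick v_2 = (1, 0, -3, 0)ᵀ.
Then v_1 = N · v_2 = (3, -3, 0, 6)ᵀ.

Sanity check: (A − (-2)·I) v_1 = (0, 0, 0, 0)ᵀ = 0. ✓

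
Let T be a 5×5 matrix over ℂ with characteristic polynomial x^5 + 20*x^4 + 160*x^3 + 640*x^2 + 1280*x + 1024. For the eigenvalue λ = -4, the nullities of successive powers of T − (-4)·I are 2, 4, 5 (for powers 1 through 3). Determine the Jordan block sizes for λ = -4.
Block sizes for λ = -4: [3, 2]

From the dimensions of kernels of powers, the number of Jordan blocks of size at least j is d_j − d_{j−1} where d_j = dim ker(N^j) (with d_0 = 0). Computing the differences gives [2, 2, 1].
The number of blocks of size exactly k is (#blocks of size ≥ k) − (#blocks of size ≥ k + 1), so the partition is: 1 block(s) of size 2, 1 block(s) of size 3.
In nonincreasing order the block sizes are [3, 2].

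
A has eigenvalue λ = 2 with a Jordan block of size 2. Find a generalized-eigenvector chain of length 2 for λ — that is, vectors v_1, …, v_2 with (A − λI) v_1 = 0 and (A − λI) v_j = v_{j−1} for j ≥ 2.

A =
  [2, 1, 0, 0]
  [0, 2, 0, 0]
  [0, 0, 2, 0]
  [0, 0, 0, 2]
A Jordan chain for λ = 2 of length 2:
v_1 = (1, 0, 0, 0)ᵀ
v_2 = (0, 1, 0, 0)ᵀ

Let N = A − (2)·I. We want v_2 with N^2 v_2 = 0 but N^1 v_2 ≠ 0; then v_{j-1} := N · v_j for j = 2, …, 2.

Pick v_2 = (0, 1, 0, 0)ᵀ.
Then v_1 = N · v_2 = (1, 0, 0, 0)ᵀ.

Sanity check: (A − (2)·I) v_1 = (0, 0, 0, 0)ᵀ = 0. ✓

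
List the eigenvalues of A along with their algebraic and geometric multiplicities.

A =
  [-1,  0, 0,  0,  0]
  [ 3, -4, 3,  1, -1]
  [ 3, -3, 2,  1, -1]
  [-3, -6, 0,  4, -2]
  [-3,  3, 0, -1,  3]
λ = -1: alg = 2, geom = 2; λ = 2: alg = 3, geom = 2

Step 1 — factor the characteristic polynomial to read off the algebraic multiplicities:
  χ_A(x) = (x - 2)^3*(x + 1)^2

Step 2 — compute geometric multiplicities via the rank-nullity identity g(λ) = n − rank(A − λI):
  rank(A − (-1)·I) = 3, so dim ker(A − (-1)·I) = n − 3 = 2
  rank(A − (2)·I) = 3, so dim ker(A − (2)·I) = n − 3 = 2

Summary:
  λ = -1: algebraic multiplicity = 2, geometric multiplicity = 2
  λ = 2: algebraic multiplicity = 3, geometric multiplicity = 2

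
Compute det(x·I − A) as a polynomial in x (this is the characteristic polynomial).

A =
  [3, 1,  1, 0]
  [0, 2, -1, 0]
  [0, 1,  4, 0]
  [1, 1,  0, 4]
x^4 - 13*x^3 + 63*x^2 - 135*x + 108

Expanding det(x·I − A) (e.g. by cofactor expansion or by noting that A is similar to its Jordan form J, which has the same characteristic polynomial as A) gives
  χ_A(x) = x^4 - 13*x^3 + 63*x^2 - 135*x + 108
which factors as (x - 4)*(x - 3)^3. The eigenvalues (with algebraic multiplicities) are λ = 3 with multiplicity 3, λ = 4 with multiplicity 1.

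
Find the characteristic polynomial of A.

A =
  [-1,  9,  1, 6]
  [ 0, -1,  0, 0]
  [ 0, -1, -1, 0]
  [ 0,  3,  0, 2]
x^4 + x^3 - 3*x^2 - 5*x - 2

Expanding det(x·I − A) (e.g. by cofactor expansion or by noting that A is similar to its Jordan form J, which has the same characteristic polynomial as A) gives
  χ_A(x) = x^4 + x^3 - 3*x^2 - 5*x - 2
which factors as (x - 2)*(x + 1)^3. The eigenvalues (with algebraic multiplicities) are λ = -1 with multiplicity 3, λ = 2 with multiplicity 1.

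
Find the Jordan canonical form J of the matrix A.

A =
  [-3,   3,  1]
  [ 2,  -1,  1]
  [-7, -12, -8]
J_3(-4)

The characteristic polynomial is
  det(x·I − A) = x^3 + 12*x^2 + 48*x + 64 = (x + 4)^3

Eigenvalues and multiplicities (the geometric multiplicity of λ is n − rank(A − λI), which equals the number of Jordan blocks for λ):
  λ = -4: algebraic multiplicity = 3, geometric multiplicity = 1

Determining the block sizes for each eigenvalue:
  λ = -4: one block (gm = 1), so the single block has size am = 3 → block sizes [3]

Assembling the blocks gives a Jordan form
J =
  [-4,  1,  0]
  [ 0, -4,  1]
  [ 0,  0, -4]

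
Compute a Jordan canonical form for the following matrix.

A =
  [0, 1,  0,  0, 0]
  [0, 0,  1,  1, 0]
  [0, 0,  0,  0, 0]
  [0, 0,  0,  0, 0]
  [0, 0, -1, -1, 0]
J_3(0) ⊕ J_1(0) ⊕ J_1(0)

The characteristic polynomial is
  det(x·I − A) = x^5

Eigenvalues and multiplicities (the geometric multiplicity of λ is n − rank(A − λI), which equals the number of Jordan blocks for λ):
  λ = 0: algebraic multiplicity = 5, geometric multiplicity = 3

Determining the block sizes for each eigenvalue:
  λ = 0: with am = 5 and gm = 3, the partition is not yet determined (e.g. several partitions of 5 into 3 parts exist). Let N = A − (0)·I. Computing rank(N^1) = 2, rank(N^2) = 1, rank(N^3) = 0; the number of blocks of size ≥ j is rank(N^{j−1}) − rank(N^j), giving [3, 1, 1]. So we have 1 block(s) of size 3, 2 block(s) of size 1 → block sizes [3, 1, 1]

Assembling the blocks gives a Jordan form
J =
  [0, 1, 0, 0, 0]
  [0, 0, 1, 0, 0]
  [0, 0, 0, 0, 0]
  [0, 0, 0, 0, 0]
  [0, 0, 0, 0, 0]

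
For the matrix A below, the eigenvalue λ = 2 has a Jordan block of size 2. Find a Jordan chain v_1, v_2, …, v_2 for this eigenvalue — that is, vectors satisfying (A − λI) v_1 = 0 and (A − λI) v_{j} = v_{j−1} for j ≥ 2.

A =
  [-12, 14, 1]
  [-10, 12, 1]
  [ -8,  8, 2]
A Jordan chain for λ = 2 of length 2:
v_1 = (1, 1, 0)ᵀ
v_2 = (0, 0, 1)ᵀ

Let N = A − (2)·I. We want v_2 with N^2 v_2 = 0 but N^1 v_2 ≠ 0; then v_{j-1} := N · v_j for j = 2, …, 2.

Pick v_2 = (0, 0, 1)ᵀ.
Then v_1 = N · v_2 = (1, 1, 0)ᵀ.

Sanity check: (A − (2)·I) v_1 = (0, 0, 0)ᵀ = 0. ✓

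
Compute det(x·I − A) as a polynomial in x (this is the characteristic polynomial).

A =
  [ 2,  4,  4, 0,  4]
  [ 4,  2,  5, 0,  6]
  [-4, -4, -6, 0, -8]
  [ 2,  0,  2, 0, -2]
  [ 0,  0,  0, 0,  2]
x^5 - 4*x^3

Expanding det(x·I − A) (e.g. by cofactor expansion or by noting that A is similar to its Jordan form J, which has the same characteristic polynomial as A) gives
  χ_A(x) = x^5 - 4*x^3
which factors as x^3*(x - 2)*(x + 2). The eigenvalues (with algebraic multiplicities) are λ = -2 with multiplicity 1, λ = 0 with multiplicity 3, λ = 2 with multiplicity 1.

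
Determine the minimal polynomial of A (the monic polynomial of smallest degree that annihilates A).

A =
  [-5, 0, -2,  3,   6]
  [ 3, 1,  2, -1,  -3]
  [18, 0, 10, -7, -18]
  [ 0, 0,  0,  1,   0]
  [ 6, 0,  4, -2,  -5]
x^4 - x^3 - 3*x^2 + 5*x - 2

The characteristic polynomial is χ_A(x) = (x - 1)^4*(x + 2), so the eigenvalues are known. The minimal polynomial is
  m_A(x) = Π_λ (x − λ)^{k_λ}
where k_λ is the size of the *largest* Jordan block for λ (equivalently, the smallest k with (A − λI)^k v = 0 for every generalised eigenvector v of λ).

  λ = -2: largest Jordan block has size 1, contributing (x + 2)
  λ = 1: largest Jordan block has size 3, contributing (x − 1)^3

So m_A(x) = (x - 1)^3*(x + 2) = x^4 - x^3 - 3*x^2 + 5*x - 2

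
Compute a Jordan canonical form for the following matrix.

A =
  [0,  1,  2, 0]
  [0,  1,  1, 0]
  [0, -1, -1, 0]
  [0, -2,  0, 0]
J_3(0) ⊕ J_1(0)

The characteristic polynomial is
  det(x·I − A) = x^4

Eigenvalues and multiplicities (the geometric multiplicity of λ is n − rank(A − λI), which equals the number of Jordan blocks for λ):
  λ = 0: algebraic multiplicity = 4, geometric multiplicity = 2

Determining the block sizes for each eigenvalue:
  λ = 0: with am = 4 and gm = 2, the partition is not yet determined (e.g. several partitions of 4 into 2 parts exist). Let N = A − (0)·I. Computing rank(N^1) = 2, rank(N^2) = 1, rank(N^3) = 0; the number of blocks of size ≥ j is rank(N^{j−1}) − rank(N^j), giving [2, 1, 1]. So we have 1 block(s) of size 3, 1 block(s) of size 1 → block sizes [3, 1]

Assembling the blocks gives a Jordan form
J =
  [0, 1, 0, 0]
  [0, 0, 1, 0]
  [0, 0, 0, 0]
  [0, 0, 0, 0]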